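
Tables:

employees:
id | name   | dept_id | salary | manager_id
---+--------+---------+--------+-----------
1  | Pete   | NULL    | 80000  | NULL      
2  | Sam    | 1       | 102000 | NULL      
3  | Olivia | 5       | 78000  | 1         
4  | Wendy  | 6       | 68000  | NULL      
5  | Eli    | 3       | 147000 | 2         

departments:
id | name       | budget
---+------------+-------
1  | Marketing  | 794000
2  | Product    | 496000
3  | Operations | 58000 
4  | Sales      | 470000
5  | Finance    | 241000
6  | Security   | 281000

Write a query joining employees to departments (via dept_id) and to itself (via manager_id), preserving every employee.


Two LEFT JOINs from the same base table employees: one to departments via dept_id, one to employees itself via manager_id. Both are LEFT so every employee is preserved.
Match against departments:
  - employee 1 (Pete): dept_id=NULL, no match -> kept with NULL
  - employee 2 (Sam): dept_id=1 -> matches Marketing
  - employee 3 (Olivia): dept_id=5 -> matches Finance
  - employee 4 (Wendy): dept_id=6 -> matches Security
  - employee 5 (Eli): dept_id=3 -> matches Operations
Match against employees (self):
  - employee 1 (Pete): manager_id=NULL -> NULL
  - employee 2 (Sam): manager_id=NULL -> NULL
  - employee 3 (Olivia): manager_id=1 -> Pete
  - employee 4 (Wendy): manager_id=NULL -> NULL
  - employee 5 (Eli): manager_id=2 -> Sam

SQL:
SELECT a.name, b.name AS department, c.name AS manager
FROM employees a
LEFT JOIN departments b ON a.dept_id = b.id
LEFT JOIN employees c ON a.manager_id = c.id

Result:
name   | department | manager
-------+------------+--------
Pete   | NULL       | NULL   
Sam    | Marketing  | NULL   
Olivia | Finance    | Pete   
Wendy  | Security   | NULL   
Eli    | Operations | Sam    


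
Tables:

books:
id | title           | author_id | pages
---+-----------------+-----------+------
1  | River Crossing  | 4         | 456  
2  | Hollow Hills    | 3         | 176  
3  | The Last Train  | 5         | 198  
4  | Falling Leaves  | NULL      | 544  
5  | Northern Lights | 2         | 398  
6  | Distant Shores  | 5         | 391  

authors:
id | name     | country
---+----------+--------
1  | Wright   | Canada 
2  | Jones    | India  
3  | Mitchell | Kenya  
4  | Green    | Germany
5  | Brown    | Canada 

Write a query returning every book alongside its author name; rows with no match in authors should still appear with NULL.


LEFT JOIN keeps every row from books (the left table); where author_id has no match in authors, the author columns become NULL. Walk through each book:
  - book 1 (River Crossing): author_id=4 -> matches Green
  - book 2 (Hollow Hills): author_id=3 -> matches Mitchell
  - book 3 (The Last Train): author_id=5 -> matches Brown
  - book 4 (Falling Leaves): author_id=NULL, no match -> kept with NULL
  - book 5 (Northern Lights): author_id=2 -> matches Jones
  - book 6 (Distant Shores): author_id=5 -> matches Brown
All 6 rows appear; 1 has NULL author.

SQL:
SELECT a.title, b.name AS author
FROM books a
LEFT JOIN authors b ON a.author_id = b.id

Result:
title           | author  
----------------+---------
River Crossing  | Green   
Hollow Hills    | Mitchell
The Last Train  | Brown   
Falling Leaves  | NULL    
Northern Lights | Jones   
Distant Shores  | Brown   


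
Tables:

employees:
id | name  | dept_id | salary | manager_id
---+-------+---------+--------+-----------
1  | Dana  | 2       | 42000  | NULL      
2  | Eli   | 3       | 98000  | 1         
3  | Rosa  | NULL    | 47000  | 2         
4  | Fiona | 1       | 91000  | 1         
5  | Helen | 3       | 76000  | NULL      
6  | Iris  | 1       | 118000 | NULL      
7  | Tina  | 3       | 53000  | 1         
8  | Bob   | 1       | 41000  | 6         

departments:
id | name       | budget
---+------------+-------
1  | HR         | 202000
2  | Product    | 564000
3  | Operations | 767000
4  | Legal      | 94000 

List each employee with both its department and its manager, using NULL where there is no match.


Two LEFT JOINs from the same base table employees: one to departments via dept_id, one to employees itself via manager_id. Both are LEFT so every employee is preserved.
Match against departments:
  - employee 1 (Dana): dept_id=2 -> matches Product
  - employee 2 (Eli): dept_id=3 -> matches Operations
  - employee 3 (Rosa): dept_id=NULL, no match -> kept with NULL
  - employee 4 (Fiona): dept_id=1 -> matches HR
  - employee 5 (Helen): dept_id=3 -> matches Operations
  - employee 6 (Iris): dept_id=1 -> matches HR
  - employee 7 (Tina): dept_id=3 -> matches Operations
  - employee 8 (Bob): dept_id=1 -> matches HR
Match against employees (self):
  - employee 1 (Dana): manager_id=NULL -> NULL
  - employee 2 (Eli): manager_id=1 -> Dana
  - employee 3 (Rosa): manager_id=2 -> Eli
  - employee 4 (Fiona): manager_id=1 -> Dana
  - employee 5 (Helen): manager_id=NULL -> NULL
  - employee 6 (Iris): manager_id=NULL -> NULL
  - employee 7 (Tina): manager_id=1 -> Dana
  - employee 8 (Bob): manager_id=6 -> Iris

SQL:
SELECT a.name, b.name AS department, c.name AS manager
FROM employees a
LEFT JOIN departments b ON a.dept_id = b.id
LEFT JOIN employees c ON a.manager_id = c.id

Result:
name  | department | manager
------+------------+--------
Dana  | Product    | NULL   
Eli   | Operations | Dana   
Rosa  | NULL       | Eli    
Fiona | HR         | Dana   
Helen | Operations | NULL   
Iris  | HR         | NULL   
Tina  | Operations | Dana   
Bob   | HR         | Iris   


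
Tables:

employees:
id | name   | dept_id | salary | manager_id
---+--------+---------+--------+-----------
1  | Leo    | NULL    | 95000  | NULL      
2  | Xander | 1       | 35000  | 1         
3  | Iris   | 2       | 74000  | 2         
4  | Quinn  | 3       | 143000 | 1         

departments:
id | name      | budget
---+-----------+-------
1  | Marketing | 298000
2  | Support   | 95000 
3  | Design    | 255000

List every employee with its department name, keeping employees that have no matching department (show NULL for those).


LEFT JOIN keeps every row from employees (the left table); where dept_id has no match in departments, the department columns become NULL. Walk through each employee:
  - employee 1 (Leo): dept_id=NULL, no match -> kept with NULL
  - employee 2 (Xander): dept_id=1 -> matches Marketing
  - employee 3 (Iris): dept_id=2 -> matches Support
  - employee 4 (Quinn): dept_id=3 -> matches Design
All 4 rows appear; 1 has NULL department.

SQL:
SELECT a.name, b.name AS department
FROM employees a
LEFT JOIN departments b ON a.dept_id = b.id

Result:
name   | department
-------+-----------
Leo    | NULL      
Xander | Marketing 
Iris   | Support   
Quinn  | Design    


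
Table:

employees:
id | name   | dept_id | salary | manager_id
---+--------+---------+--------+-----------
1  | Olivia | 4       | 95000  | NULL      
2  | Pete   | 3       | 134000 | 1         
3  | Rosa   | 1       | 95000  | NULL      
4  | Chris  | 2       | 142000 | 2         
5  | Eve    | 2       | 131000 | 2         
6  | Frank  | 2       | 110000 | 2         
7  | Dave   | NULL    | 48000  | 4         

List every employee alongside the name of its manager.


This is a self-join: employees is joined to a second copy of itself, matching each row's manager_id to another row's id. Use LEFT JOIN so rows with manager_id=NULL are kept.
  - employee 1 (Olivia): manager_id=NULL -> NULL
  - employee 2 (Pete): manager_id=1 -> Olivia
  - employee 3 (Rosa): manager_id=NULL -> NULL
  - employee 4 (Chris): manager_id=2 -> Pete
  - employee 5 (Eve): manager_id=2 -> Pete
  - employee 6 (Frank): manager_id=2 -> Pete
  - employee 7 (Dave): manager_id=4 -> Chris

SQL:
SELECT a.name AS item, b.name AS manager
FROM employees a
LEFT JOIN employees b ON a.manager_id = b.id

Result:
item   | manager
-------+--------
Olivia | NULL   
Pete   | Olivia 
Rosa   | NULL   
Chris  | Pete   
Eve    | Pete   
Frank  | Pete   
Dave   | Chris  


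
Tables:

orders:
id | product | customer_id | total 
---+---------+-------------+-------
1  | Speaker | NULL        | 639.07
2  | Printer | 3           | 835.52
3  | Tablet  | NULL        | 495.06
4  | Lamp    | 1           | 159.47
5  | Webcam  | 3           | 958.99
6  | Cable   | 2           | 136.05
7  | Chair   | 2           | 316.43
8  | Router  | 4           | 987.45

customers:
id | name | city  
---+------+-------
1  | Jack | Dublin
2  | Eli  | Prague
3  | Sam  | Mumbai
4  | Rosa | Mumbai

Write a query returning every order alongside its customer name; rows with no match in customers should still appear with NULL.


LEFT JOIN keeps every row from orders (the left table); where customer_id has no match in customers, the customer columns become NULL. Walk through each order:
  - order 1 (Speaker): customer_id=NULL, no match -> kept with NULL
  - order 2 (Printer): customer_id=3 -> matches Sam
  - order 3 (Tablet): customer_id=NULL, no match -> kept with NULL
  - order 4 (Lamp): customer_id=1 -> matches Jack
  - order 5 (Webcam): customer_id=3 -> matches Sam
  - order 6 (Cable): customer_id=2 -> matches Eli
  - order 7 (Chair): customer_id=2 -> matches Eli
  - order 8 (Router): customer_id=4 -> matches Rosa
All 8 rows appear; 2 have NULL customer.

SQL:
SELECT a.product, b.name AS customer
FROM orders a
LEFT JOIN customers b ON a.customer_id = b.id

Result:
product | customer
--------+---------
Speaker | NULL    
Printer | Sam     
Tablet  | NULL    
Lamp    | Jack    
Webcam  | Sam     
Cable   | Eli     
Chair   | Eli     
Router  | Rosa    


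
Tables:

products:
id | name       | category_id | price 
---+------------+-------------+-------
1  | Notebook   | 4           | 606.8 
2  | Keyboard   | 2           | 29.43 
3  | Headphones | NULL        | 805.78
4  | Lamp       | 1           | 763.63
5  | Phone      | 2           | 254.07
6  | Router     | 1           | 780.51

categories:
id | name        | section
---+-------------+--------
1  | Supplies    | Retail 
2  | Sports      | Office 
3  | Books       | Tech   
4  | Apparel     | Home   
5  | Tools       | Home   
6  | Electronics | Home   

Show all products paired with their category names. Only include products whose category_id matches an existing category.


INNER JOIN keeps only products rows whose category_id matches an id in categories. Walk through each product:
  - product 1 (Notebook): category_id=4 -> matches Apparel
  - product 2 (Keyboard): category_id=2 -> matches Sports
  - product 3 (Headphones): category_id=NULL, no match -> dropped
  - product 4 (Lamp): category_id=1 -> matches Supplies
  - product 5 (Phone): category_id=2 -> matches Sports
  - product 6 (Router): category_id=1 -> matches Supplies
So 1 of 6 rows is dropped.

SQL:
SELECT a.name, b.name AS category
FROM products a
INNER JOIN categories b ON a.category_id = b.id

Result:
name     | category
---------+---------
Notebook | Apparel 
Keyboard | Sports  
Lamp     | Supplies
Phone    | Sports  
Router   | Supplies


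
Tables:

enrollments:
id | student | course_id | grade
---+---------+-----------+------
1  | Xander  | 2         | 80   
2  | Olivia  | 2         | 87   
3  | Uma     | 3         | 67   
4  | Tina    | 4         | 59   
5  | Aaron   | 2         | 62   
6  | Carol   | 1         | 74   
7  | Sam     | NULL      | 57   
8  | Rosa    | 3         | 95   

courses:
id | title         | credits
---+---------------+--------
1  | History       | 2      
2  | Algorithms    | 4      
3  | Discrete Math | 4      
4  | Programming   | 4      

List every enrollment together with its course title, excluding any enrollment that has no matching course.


INNER JOIN keeps only enrollments rows whose course_id matches an id in courses. Walk through each enrollment:
  - enrollment 1 (Xander): course_id=2 -> matches Algorithms
  - enrollment 2 (Olivia): course_id=2 -> matches Algorithms
  - enrollment 3 (Uma): course_id=3 -> matches Discrete Math
  - enrollment 4 (Tina): course_id=4 -> matches Programming
  - enrollment 5 (Aaron): course_id=2 -> matches Algorithms
  - enrollment 6 (Carol): course_id=1 -> matches History
  - enrollment 7 (Sam): course_id=NULL, no match -> dropped
  - enrollment 8 (Rosa): course_id=3 -> matches Discrete Math
So 1 of 8 rows is dropped.

SQL:
SELECT a.student, b.title AS course
FROM enrollments a
INNER JOIN courses b ON a.course_id = b.id

Result:
student | course       
--------+--------------
Xander  | Algorithms   
Olivia  | Algorithms   
Uma     | Discrete Math
Tina    | Programming  
Aaron   | Algorithms   
Carol   | History      
Rosa    | Discrete Math


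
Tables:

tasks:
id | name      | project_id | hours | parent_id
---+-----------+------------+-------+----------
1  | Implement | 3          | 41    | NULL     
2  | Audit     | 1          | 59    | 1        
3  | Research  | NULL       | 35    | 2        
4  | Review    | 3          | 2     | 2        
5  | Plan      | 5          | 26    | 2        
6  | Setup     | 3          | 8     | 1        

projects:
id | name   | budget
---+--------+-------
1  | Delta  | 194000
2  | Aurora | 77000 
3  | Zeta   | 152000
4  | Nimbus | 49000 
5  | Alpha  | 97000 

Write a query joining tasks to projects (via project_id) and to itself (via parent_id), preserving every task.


Two LEFT JOINs from the same base table tasks: one to projects via project_id, one to tasks itself via parent_id. Both are LEFT so every task is preserved.
Match against projects:
  - task 1 (Implement): project_id=3 -> matches Zeta
  - task 2 (Audit): project_id=1 -> matches Delta
  - task 3 (Research): project_id=NULL, no match -> kept with NULL
  - task 4 (Review): project_id=3 -> matches Zeta
  - task 5 (Plan): project_id=5 -> matches Alpha
  - task 6 (Setup): project_id=3 -> matches Zeta
Match against tasks (self):
  - task 1 (Implement): parent_id=NULL -> NULL
  - task 2 (Audit): parent_id=1 -> Implement
  - task 3 (Research): parent_id=2 -> Audit
  - task 4 (Review): parent_id=2 -> Audit
  - task 5 (Plan): parent_id=2 -> Audit
  - task 6 (Setup): parent_id=1 -> Implement

SQL:
SELECT a.name, b.name AS project, c.name AS parent
FROM tasks a
LEFT JOIN projects b ON a.project_id = b.id
LEFT JOIN tasks c ON a.parent_id = c.id

Result:
name      | project | parent   
----------+---------+----------
Implement | Zeta    | NULL     
Audit     | Delta   | Implement
Research  | NULL    | Audit    
Review    | Zeta    | Audit    
Plan      | Alpha   | Audit    
Setup     | Zeta    | Implement


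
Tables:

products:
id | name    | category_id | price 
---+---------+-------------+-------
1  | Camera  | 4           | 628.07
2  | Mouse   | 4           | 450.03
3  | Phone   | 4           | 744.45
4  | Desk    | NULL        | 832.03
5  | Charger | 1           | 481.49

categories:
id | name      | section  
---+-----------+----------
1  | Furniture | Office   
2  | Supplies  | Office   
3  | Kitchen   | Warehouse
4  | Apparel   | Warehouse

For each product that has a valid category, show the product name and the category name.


INNER JOIN keeps only products rows whose category_id matches an id in categories. Walk through each product:
  - product 1 (Camera): category_id=4 -> matches Apparel
  - product 2 (Mouse): category_id=4 -> matches Apparel
  - product 3 (Phone): category_id=4 -> matches Apparel
  - product 4 (Desk): category_id=NULL, no match -> dropped
  - product 5 (Charger): category_id=1 -> matches Furniture
So 1 of 5 rows is dropped.

SQL:
SELECT a.name, b.name AS category
FROM products a
INNER JOIN categories b ON a.category_id = b.id

Result:
name    | category 
--------+----------
Camera  | Apparel  
Mouse   | Apparel  
Phone   | Apparel  
Charger | Furniture


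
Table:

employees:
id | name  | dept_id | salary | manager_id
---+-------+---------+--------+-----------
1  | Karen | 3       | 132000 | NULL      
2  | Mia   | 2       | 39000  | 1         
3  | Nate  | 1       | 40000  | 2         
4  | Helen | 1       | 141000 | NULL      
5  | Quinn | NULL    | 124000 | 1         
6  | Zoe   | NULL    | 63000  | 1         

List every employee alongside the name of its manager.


This is a self-join: employees is joined to a second copy of itself, matching each row's manager_id to another row's id. Use LEFT JOIN so rows with manager_id=NULL are kept.
  - employee 1 (Karen): manager_id=NULL -> NULL
  - employee 2 (Mia): manager_id=1 -> Karen
  - employee 3 (Nate): manager_id=2 -> Mia
  - employee 4 (Helen): manager_id=NULL -> NULL
  - employee 5 (Quinn): manager_id=1 -> Karen
  - employee 6 (Zoe): manager_id=1 -> Karen

SQL:
SELECT a.name AS item, b.name AS manager
FROM employees a
LEFT JOIN employees b ON a.manager_id = b.id

Result:
item  | manager
------+--------
Karen | NULL   
Mia   | Karen  
Nate  | Mia    
Helen | NULL   
Quinn | Karen  
Zoe   | Karen  


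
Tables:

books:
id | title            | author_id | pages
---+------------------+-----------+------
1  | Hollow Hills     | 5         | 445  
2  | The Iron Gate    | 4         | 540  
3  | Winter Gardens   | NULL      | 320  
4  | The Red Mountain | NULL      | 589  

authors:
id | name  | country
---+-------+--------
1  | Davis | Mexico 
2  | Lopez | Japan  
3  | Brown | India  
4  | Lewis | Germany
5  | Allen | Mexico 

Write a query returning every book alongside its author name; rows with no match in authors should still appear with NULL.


LEFT JOIN keeps every row from books (the left table); where author_id has no match in authors, the author columns become NULL. Walk through each book:
  - book 1 (Hollow Hills): author_id=5 -> matches Allen
  - book 2 (The Iron Gate): author_id=4 -> matches Lewis
  - book 3 (Winter Gardens): author_id=NULL, no match -> kept with NULL
  - book 4 (The Red Mountain): author_id=NULL, no match -> kept with NULL
All 4 rows appear; 2 have NULL author.

SQL:
SELECT a.title, b.name AS author
FROM books a
LEFT JOIN authors b ON a.author_id = b.id

Result:
title            | author
-----------------+-------
Hollow Hills     | Allen 
The Iron Gate    | Lewis 
Winter Gardens   | NULL  
The Red Mountain | NULL  


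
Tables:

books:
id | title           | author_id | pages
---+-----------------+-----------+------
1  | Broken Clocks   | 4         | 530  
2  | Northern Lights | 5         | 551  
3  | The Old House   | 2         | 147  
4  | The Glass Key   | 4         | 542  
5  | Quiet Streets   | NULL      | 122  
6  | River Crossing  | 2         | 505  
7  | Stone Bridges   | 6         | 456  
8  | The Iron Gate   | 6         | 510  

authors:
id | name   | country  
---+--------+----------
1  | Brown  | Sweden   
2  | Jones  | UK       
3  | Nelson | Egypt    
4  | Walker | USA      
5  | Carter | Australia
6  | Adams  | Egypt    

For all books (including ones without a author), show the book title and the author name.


LEFT JOIN keeps every row from books (the left table); where author_id has no match in authors, the author columns become NULL. Walk through each book:
  - book 1 (Broken Clocks): author_id=4 -> matches Walker
  - book 2 (Northern Lights): author_id=5 -> matches Carter
  - book 3 (The Old House): author_id=2 -> matches Jones
  - book 4 (The Glass Key): author_id=4 -> matches Walker
  - book 5 (Quiet Streets): author_id=NULL, no match -> kept with NULL
  - book 6 (River Crossing): author_id=2 -> matches Jones
  - book 7 (Stone Bridges): author_id=6 -> matches Adams
  - book 8 (The Iron Gate): author_id=6 -> matches Adams
All 8 rows appear; 1 has NULL author.

SQL:
SELECT a.title, b.name AS author
FROM books a
LEFT JOIN authors b ON a.author_id = b.id

Result:
title           | author
----------------+-------
Broken Clocks   | Walker
Northern Lights | Carter
The Old House   | Jones 
The Glass Key   | Walker
Quiet Streets   | NULL  
River Crossing  | Jones 
Stone Bridges   | Adams 
The Iron Gate   | Adams 


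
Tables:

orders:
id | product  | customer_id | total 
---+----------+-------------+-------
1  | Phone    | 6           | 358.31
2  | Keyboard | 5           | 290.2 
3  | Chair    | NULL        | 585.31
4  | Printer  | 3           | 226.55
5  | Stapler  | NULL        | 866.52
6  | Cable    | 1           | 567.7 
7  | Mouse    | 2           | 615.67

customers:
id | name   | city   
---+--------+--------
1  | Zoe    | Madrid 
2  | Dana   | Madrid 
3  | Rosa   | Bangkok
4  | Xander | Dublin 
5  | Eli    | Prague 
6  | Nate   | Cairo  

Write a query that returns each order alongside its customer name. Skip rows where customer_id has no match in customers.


INNER JOIN keeps only orders rows whose customer_id matches an id in customers. Walk through each order:
  - order 1 (Phone): customer_id=6 -> matches Nate
  - order 2 (Keyboard): customer_id=5 -> matches Eli
  - order 3 (Chair): customer_id=NULL, no match -> dropped
  - order 4 (Printer): customer_id=3 -> matches Rosa
  - order 5 (Stapler): customer_id=NULL, no match -> dropped
  - order 6 (Cable): customer_id=1 -> matches Zoe
  - order 7 (Mouse): customer_id=2 -> matches Dana
So 2 of 7 rows are dropped.

SQL:
SELECT a.product, b.name AS customer
FROM orders a
INNER JOIN customers b ON a.customer_id = b.id

Result:
product  | customer
---------+---------
Phone    | Nate    
Keyboard | Eli     
Printer  | Rosa    
Cable    | Zoe     
Mouse    | Dana    


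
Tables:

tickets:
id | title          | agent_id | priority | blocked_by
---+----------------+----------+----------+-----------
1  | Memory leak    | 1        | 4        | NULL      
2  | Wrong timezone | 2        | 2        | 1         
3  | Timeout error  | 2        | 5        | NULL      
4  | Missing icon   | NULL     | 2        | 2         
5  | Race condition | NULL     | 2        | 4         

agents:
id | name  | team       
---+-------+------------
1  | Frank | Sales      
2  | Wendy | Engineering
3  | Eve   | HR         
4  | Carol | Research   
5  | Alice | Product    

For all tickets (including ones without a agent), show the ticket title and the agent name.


LEFT JOIN keeps every row from tickets (the left table); where agent_id has no match in agents, the agent columns become NULL. Walk through each ticket:
  - ticket 1 (Memory leak): agent_id=1 -> matches Frank
  - ticket 2 (Wrong timezone): agent_id=2 -> matches Wendy
  - ticket 3 (Timeout error): agent_id=2 -> matches Wendy
  - ticket 4 (Missing icon): agent_id=NULL, no match -> kept with NULL
  - ticket 5 (Race condition): agent_id=NULL, no match -> kept with NULL
All 5 rows appear; 2 have NULL agent.

SQL:
SELECT a.title, b.name AS agent
FROM tickets a
LEFT JOIN agents b ON a.agent_id = b.id

Result:
title          | agent
---------------+------
Memory leak    | Frank
Wrong timezone | Wendy
Timeout error  | Wendy
Missing icon   | NULL 
Race condition | NULL 


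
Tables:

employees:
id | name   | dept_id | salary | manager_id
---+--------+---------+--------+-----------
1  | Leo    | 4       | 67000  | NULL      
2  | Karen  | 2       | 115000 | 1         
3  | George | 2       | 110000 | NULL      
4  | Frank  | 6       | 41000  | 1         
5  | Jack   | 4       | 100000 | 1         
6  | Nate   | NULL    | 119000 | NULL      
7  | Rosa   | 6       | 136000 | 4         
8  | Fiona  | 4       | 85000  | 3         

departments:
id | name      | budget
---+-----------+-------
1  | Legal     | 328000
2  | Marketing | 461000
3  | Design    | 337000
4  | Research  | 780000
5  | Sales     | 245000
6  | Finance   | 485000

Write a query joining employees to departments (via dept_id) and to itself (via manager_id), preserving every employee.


Two LEFT JOINs from the same base table employees: one to departments via dept_id, one to employees itself via manager_id. Both are LEFT so every employee is preserved.
Match against departments:
  - employee 1 (Leo): dept_id=4 -> matches Research
  - employee 2 (Karen): dept_id=2 -> matches Marketing
  - employee 3 (George): dept_id=2 -> matches Marketing
  - employee 4 (Frank): dept_id=6 -> matches Finance
  - employee 5 (Jack): dept_id=4 -> matches Research
  - employee 6 (Nate): dept_id=NULL, no match -> kept with NULL
  - employee 7 (Rosa): dept_id=6 -> matches Finance
  - employee 8 (Fiona): dept_id=4 -> matches Research
Match against employees (self):
  - employee 1 (Leo): manager_id=NULL -> NULL
  - employee 2 (Karen): manager_id=1 -> Leo
  - employee 3 (George): manager_id=NULL -> NULL
  - employee 4 (Frank): manager_id=1 -> Leo
  - employee 5 (Jack): manager_id=1 -> Leo
  - employee 6 (Nate): manager_id=NULL -> NULL
  - employee 7 (Rosa): manager_id=4 -> Frank
  - employee 8 (Fiona): manager_id=3 -> George

SQL:
SELECT a.name, b.name AS department, c.name AS manager
FROM employees a
LEFT JOIN departments b ON a.dept_id = b.id
LEFT JOIN employees c ON a.manager_id = c.id

Result:
name   | department | manager
-------+------------+--------
Leo    | Research   | NULL   
Karen  | Marketing  | Leo    
George | Marketing  | NULL   
Frank  | Finance    | Leo    
Jack   | Research   | Leo    
Nate   | NULL       | NULL   
Rosa   | Finance    | Frank  
Fiona  | Research   | George 


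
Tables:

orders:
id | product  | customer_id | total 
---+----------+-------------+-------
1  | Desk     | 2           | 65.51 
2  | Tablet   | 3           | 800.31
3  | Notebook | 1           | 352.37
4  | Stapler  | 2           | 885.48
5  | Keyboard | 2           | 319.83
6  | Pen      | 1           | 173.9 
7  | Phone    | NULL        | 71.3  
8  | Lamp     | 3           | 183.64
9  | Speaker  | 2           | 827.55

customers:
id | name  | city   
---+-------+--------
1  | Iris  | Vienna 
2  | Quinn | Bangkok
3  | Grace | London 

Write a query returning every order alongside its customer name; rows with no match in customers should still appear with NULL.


LEFT JOIN keeps every row from orders (the left table); where customer_id has no match in customers, the customer columns become NULL. Walk through each order:
  - order 1 (Desk): customer_id=2 -> matches Quinn
  - order 2 (Tablet): customer_id=3 -> matches Grace
  - order 3 (Notebook): customer_id=1 -> matches Iris
  - order 4 (Stapler): customer_id=2 -> matches Quinn
  - order 5 (Keyboard): customer_id=2 -> matches Quinn
  - order 6 (Pen): customer_id=1 -> matches Iris
  - order 7 (Phone): customer_id=NULL, no match -> kept with NULL
  - order 8 (Lamp): customer_id=3 -> matches Grace
  - order 9 (Speaker): customer_id=2 -> matches Quinn
All 9 rows appear; 1 has NULL customer.

SQL:
SELECT a.product, b.name AS customer
FROM orders a
LEFT JOIN customers b ON a.customer_id = b.id

Result:
product  | customer
---------+---------
Desk     | Quinn   
Tablet   | Grace   
Notebook | Iris    
Stapler  | Quinn   
Keyboard | Quinn   
Pen      | Iris    
Phone    | NULL    
Lamp     | Grace   
Speaker  | Quinn   


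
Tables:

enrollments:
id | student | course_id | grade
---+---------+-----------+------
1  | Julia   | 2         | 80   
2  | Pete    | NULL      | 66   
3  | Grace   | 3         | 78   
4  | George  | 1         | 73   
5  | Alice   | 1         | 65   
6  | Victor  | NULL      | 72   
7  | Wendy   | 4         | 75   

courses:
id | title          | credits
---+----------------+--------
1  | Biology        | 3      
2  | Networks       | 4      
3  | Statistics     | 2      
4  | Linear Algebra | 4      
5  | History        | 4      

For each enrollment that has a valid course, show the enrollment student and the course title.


INNER JOIN keeps only enrollments rows whose course_id matches an id in courses. Walk through each enrollment:
  - enrollment 1 (Julia): course_id=2 -> matches Networks
  - enrollment 2 (Pete): course_id=NULL, no match -> dropped
  - enrollment 3 (Grace): course_id=3 -> matches Statistics
  - enrollment 4 (George): course_id=1 -> matches Biology
  - enrollment 5 (Alice): course_id=1 -> matches Biology
  - enrollment 6 (Victor): course_id=NULL, no match -> dropped
  - enrollment 7 (Wendy): course_id=4 -> matches Linear Algebra
So 2 of 7 rows are dropped.

SQL:
SELECT a.student, b.title AS course
FROM enrollments a
INNER JOIN courses b ON a.course_id = b.id

Result:
student | course        
--------+---------------
Julia   | Networks      
Grace   | Statistics    
George  | Biology       
Alice   | Biology       
Wendy   | Linear Algebra


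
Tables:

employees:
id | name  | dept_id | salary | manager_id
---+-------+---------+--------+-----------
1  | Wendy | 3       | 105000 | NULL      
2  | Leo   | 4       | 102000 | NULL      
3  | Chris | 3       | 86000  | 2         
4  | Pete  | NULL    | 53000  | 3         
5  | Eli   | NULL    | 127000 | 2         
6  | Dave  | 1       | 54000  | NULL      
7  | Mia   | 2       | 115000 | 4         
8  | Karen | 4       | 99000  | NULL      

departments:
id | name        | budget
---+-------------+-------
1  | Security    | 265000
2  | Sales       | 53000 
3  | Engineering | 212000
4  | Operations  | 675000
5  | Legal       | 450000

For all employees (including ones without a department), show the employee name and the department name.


LEFT JOIN keeps every row from employees (the left table); where dept_id has no match in departments, the department columns become NULL. Walk through each employee:
  - employee 1 (Wendy): dept_id=3 -> matches Engineering
  - employee 2 (Leo): dept_id=4 -> matches Operations
  - employee 3 (Chris): dept_id=3 -> matches Engineering
  - employee 4 (Pete): dept_id=NULL, no match -> kept with NULL
  - employee 5 (Eli): dept_id=NULL, no match -> kept with NULL
  - employee 6 (Dave): dept_id=1 -> matches Security
  - employee 7 (Mia): dept_id=2 -> matches Sales
  - employee 8 (Karen): dept_id=4 -> matches Operations
All 8 rows appear; 2 have NULL department.

SQL:
SELECT a.name, b.name AS department
FROM employees a
LEFT JOIN departments b ON a.dept_id = b.id

Result:
name  | department 
------+------------
Wendy | Engineering
Leo   | Operations 
Chris | Engineering
Pete  | NULL       
Eli   | NULL       
Dave  | Security   
Mia   | Sales      
Karen | Operations 


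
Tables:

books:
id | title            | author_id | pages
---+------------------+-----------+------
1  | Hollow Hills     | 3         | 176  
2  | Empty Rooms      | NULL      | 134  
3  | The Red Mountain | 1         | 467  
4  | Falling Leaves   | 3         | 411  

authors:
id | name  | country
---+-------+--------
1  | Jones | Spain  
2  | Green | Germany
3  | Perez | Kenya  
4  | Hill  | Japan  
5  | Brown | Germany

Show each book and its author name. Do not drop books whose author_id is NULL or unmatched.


LEFT JOIN keeps every row from books (the left table); where author_id has no match in authors, the author columns become NULL. Walk through each book:
  - book 1 (Hollow Hills): author_id=3 -> matches Perez
  - book 2 (Empty Rooms): author_id=NULL, no match -> kept with NULL
  - book 3 (The Red Mountain): author_id=1 -> matches Jones
  - book 4 (Falling Leaves): author_id=3 -> matches Perez
All 4 rows appear; 1 has NULL author.

SQL:
SELECT a.title, b.name AS author
FROM books a
LEFT JOIN authors b ON a.author_id = b.id

Result:
title            | author
-----------------+-------
Hollow Hills     | Perez 
Empty Rooms      | NULL  
The Red Mountain | Jones 
Falling Leaves   | Perez 


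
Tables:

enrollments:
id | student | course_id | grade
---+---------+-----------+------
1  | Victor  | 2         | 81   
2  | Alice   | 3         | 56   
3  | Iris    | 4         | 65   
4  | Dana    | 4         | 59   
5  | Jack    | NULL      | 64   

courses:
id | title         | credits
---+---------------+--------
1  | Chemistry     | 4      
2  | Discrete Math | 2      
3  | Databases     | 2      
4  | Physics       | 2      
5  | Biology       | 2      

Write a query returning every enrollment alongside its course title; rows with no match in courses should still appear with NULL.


LEFT JOIN keeps every row from enrollments (the left table); where course_id has no match in courses, the course columns become NULL. Walk through each enrollment:
  - enrollment 1 (Victor): course_id=2 -> matches Discrete Math
  - enrollment 2 (Alice): course_id=3 -> matches Databases
  - enrollment 3 (Iris): course_id=4 -> matches Physics
  - enrollment 4 (Dana): course_id=4 -> matches Physics
  - enrollment 5 (Jack): course_id=NULL, no match -> kept with NULL
All 5 rows appear; 1 has NULL course.

SQL:
SELECT a.student, b.title AS course
FROM enrollments a
LEFT JOIN courses b ON a.course_id = b.id

Result:
student | course       
--------+--------------
Victor  | Discrete Math
Alice   | Databases    
Iris    | Physics      
Dana    | Physics      
Jack    | NULL         


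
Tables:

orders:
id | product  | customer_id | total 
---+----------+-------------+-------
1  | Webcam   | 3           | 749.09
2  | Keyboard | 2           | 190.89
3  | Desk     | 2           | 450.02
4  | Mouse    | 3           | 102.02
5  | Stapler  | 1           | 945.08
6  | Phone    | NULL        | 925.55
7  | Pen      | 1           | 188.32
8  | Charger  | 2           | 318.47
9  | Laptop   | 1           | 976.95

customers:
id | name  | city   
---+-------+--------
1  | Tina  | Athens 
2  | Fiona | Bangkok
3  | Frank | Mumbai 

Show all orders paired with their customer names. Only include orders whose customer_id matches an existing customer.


INNER JOIN keeps only orders rows whose customer_id matches an id in customers. Walk through each order:
  - order 1 (Webcam): customer_id=3 -> matches Frank
  - order 2 (Keyboard): customer_id=2 -> matches Fiona
  - order 3 (Desk): customer_id=2 -> matches Fiona
  - order 4 (Mouse): customer_id=3 -> matches Frank
  - order 5 (Stapler): customer_id=1 -> matches Tina
  - order 6 (Phone): customer_id=NULL, no match -> dropped
  - order 7 (Pen): customer_id=1 -> matches Tina
  - order 8 (Charger): customer_id=2 -> matches Fiona
  - order 9 (Laptop): customer_id=1 -> matches Tina
So 1 of 9 rows is dropped.

SQL:
SELECT a.product, b.name AS customer
FROM orders a
INNER JOIN customers b ON a.customer_id = b.id

Result:
product  | customer
---------+---------
Webcam   | Frank   
Keyboard | Fiona   
Desk     | Fiona   
Mouse    | Frank   
Stapler  | Tina    
Pen      | Tina    
Charger  | Fiona   
Laptop   | Tina    


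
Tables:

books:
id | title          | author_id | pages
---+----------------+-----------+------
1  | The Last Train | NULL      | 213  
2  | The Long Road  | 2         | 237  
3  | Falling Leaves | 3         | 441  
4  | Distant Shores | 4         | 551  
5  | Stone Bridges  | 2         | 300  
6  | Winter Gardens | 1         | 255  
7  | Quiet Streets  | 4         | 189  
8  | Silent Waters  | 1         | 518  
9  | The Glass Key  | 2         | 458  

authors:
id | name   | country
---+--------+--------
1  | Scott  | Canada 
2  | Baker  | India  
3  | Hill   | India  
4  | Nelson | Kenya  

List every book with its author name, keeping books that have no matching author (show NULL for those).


LEFT JOIN keeps every row from books (the left table); where author_id has no match in authors, the author columns become NULL. Walk through each book:
  - book 1 (The Last Train): author_id=NULL, no match -> kept with NULL
  - book 2 (The Long Road): author_id=2 -> matches Baker
  - book 3 (Falling Leaves): author_id=3 -> matches Hill
  - book 4 (Distant Shores): author_id=4 -> matches Nelson
  - book 5 (Stone Bridges): author_id=2 -> matches Baker
  - book 6 (Winter Gardens): author_id=1 -> matches Scott
  - book 7 (Quiet Streets): author_id=4 -> matches Nelson
  - book 8 (Silent Waters): author_id=1 -> matches Scott
  - book 9 (The Glass Key): author_id=2 -> matches Baker
All 9 rows appear; 1 has NULL author.

SQL:
SELECT a.title, b.name AS author
FROM books a
LEFT JOIN authors b ON a.author_id = b.id

Result:
title          | author
---------------+-------
The Last Train | NULL  
The Long Road  | Baker 
Falling Leaves | Hill  
Distant Shores | Nelson
Stone Bridges  | Baker 
Winter Gardens | Scott 
Quiet Streets  | Nelson
Silent Waters  | Scott 
The Glass Key  | Baker 


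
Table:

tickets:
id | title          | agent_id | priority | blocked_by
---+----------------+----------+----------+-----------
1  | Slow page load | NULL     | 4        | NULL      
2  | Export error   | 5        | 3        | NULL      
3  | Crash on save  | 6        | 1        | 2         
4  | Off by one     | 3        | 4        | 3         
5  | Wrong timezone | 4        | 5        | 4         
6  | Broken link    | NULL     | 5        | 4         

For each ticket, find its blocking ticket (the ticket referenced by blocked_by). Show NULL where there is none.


This is a self-join: tickets is joined to a second copy of itself, matching each row's blocked_by to another row's id. Use LEFT JOIN so rows with blocked_by=NULL are kept.
  - ticket 1 (Slow page load): blocked_by=NULL -> NULL
  - ticket 2 (Export error): blocked_by=NULL -> NULL
  - ticket 3 (Crash on save): blocked_by=2 -> Export error
  - ticket 4 (Off by one): blocked_by=3 -> Crash on save
  - ticket 5 (Wrong timezone): blocked_by=4 -> Off by one
  - ticket 6 (Broken link): blocked_by=4 -> Off by one

SQL:
SELECT a.title AS item, b.title AS blocked_by
FROM tickets a
LEFT JOIN tickets b ON a.blocked_by = b.id

Result:
item           | blocked_by   
---------------+--------------
Slow page load | NULL         
Export error   | NULL         
Crash on save  | Export error 
Off by one     | Crash on save
Wrong timezone | Off by one   
Broken link    | Off by one   


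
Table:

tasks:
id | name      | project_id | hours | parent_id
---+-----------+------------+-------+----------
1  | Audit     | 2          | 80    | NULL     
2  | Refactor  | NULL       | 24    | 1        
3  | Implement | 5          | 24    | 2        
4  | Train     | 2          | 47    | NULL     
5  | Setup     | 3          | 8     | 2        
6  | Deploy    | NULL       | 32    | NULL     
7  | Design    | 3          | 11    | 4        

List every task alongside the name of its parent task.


This is a self-join: tasks is joined to a second copy of itself, matching each row's parent_id to another row's id. Use LEFT JOIN so rows with parent_id=NULL are kept.
  - task 1 (Audit): parent_id=NULL -> NULL
  - task 2 (Refactor): parent_id=1 -> Audit
  - task 3 (Implement): parent_id=2 -> Refactor
  - task 4 (Train): parent_id=NULL -> NULL
  - task 5 (Setup): parent_id=2 -> Refactor
  - task 6 (Deploy): parent_id=NULL -> NULL
  - task 7 (Design): parent_id=4 -> Train

SQL:
SELECT a.name AS item, b.name AS parent
FROM tasks a
LEFT JOIN tasks b ON a.parent_id = b.id

Result:
item      | parent  
----------+---------
Audit     | NULL    
Refactor  | Audit   
Implement | Refactor
Train     | NULL    
Setup     | Refactor
Deploy    | NULL    
Design    | Train   


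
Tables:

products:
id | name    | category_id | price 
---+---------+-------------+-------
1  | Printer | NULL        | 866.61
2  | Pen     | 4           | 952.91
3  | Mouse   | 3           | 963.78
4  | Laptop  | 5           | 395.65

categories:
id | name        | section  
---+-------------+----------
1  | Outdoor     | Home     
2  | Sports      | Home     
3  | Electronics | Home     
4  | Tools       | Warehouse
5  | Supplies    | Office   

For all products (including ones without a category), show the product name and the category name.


LEFT JOIN keeps every row from products (the left table); where category_id has no match in categories, the category columns become NULL. Walk through each product:
  - product 1 (Printer): category_id=NULL, no match -> kept with NULL
  - product 2 (Pen): category_id=4 -> matches Tools
  - product 3 (Mouse): category_id=3 -> matches Electronics
  - product 4 (Laptop): category_id=5 -> matches Supplies
All 4 rows appear; 1 has NULL category.

SQL:
SELECT a.name, b.name AS category
FROM products a
LEFT JOIN categories b ON a.category_id = b.id

Result:
name    | category   
--------+------------
Printer | NULL       
Pen     | Tools      
Mouse   | Electronics
Laptop  | Supplies   


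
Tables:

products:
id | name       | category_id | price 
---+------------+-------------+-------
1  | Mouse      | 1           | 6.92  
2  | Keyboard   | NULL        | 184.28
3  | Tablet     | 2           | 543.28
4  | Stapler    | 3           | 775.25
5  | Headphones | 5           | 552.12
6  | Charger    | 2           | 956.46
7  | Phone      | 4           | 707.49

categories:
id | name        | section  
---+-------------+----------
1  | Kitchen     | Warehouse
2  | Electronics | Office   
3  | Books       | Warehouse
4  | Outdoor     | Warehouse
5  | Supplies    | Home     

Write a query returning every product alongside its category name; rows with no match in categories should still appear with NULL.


LEFT JOIN keeps every row from products (the left table); where category_id has no match in categories, the category columns become NULL. Walk through each product:
  - product 1 (Mouse): category_id=1 -> matches Kitchen
  - product 2 (Keyboard): category_id=NULL, no match -> kept with NULL
  - product 3 (Tablet): category_id=2 -> matches Electronics
  - product 4 (Stapler): category_id=3 -> matches Books
  - product 5 (Headphones): category_id=5 -> matches Supplies
  - product 6 (Charger): category_id=2 -> matches Electronics
  - product 7 (Phone): category_id=4 -> matches Outdoor
All 7 rows appear; 1 has NULL category.

SQL:
SELECT a.name, b.name AS category
FROM products a
LEFT JOIN categories b ON a.category_id = b.id

Result:
name       | category   
-----------+------------
Mouse      | Kitchen    
Keyboard   | NULL       
Tablet     | Electronics
Stapler    | Books      
Headphones | Supplies   
Charger    | Electronics
Phone      | Outdoor    
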